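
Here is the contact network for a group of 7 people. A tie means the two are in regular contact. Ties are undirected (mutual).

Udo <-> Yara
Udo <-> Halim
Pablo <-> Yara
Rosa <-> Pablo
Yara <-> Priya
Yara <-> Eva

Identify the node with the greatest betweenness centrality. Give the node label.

Unnormalized betweenness of each node: Eva:0, Halim:0, Pablo:5, Priya:0, Rosa:0, Udo:5, Yara:13.
Yara has the largest value, 13, making it the main broker — the node through which the most shortest paths run.

Yara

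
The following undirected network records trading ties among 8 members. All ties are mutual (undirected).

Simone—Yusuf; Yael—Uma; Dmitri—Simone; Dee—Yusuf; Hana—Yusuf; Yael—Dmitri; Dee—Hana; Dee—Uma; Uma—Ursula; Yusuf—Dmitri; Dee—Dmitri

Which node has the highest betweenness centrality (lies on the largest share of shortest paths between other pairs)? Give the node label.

Unnormalized betweenness of each node: Dee:15/2, Dmitri:5, Hana:0, Simone:0, Uma:41/6, Ursula:0, Yael:5/3, Yusuf:3.
Dee has the largest value, 15/2, making it the main broker — the node through which the most shortest paths run.

Dee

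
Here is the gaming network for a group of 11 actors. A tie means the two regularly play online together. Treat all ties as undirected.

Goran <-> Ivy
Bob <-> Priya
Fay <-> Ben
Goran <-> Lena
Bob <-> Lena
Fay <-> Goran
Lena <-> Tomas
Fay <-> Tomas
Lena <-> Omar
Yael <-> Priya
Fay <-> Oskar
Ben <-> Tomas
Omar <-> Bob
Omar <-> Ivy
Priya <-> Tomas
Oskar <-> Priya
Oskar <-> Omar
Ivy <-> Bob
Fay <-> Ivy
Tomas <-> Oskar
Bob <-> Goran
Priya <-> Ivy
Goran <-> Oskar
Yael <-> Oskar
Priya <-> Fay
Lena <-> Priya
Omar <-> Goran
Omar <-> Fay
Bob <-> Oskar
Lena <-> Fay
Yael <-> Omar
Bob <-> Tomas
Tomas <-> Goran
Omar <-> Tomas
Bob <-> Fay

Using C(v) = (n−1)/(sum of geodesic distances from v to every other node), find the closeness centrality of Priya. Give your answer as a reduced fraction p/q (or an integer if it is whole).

10/13

Distances from Priya: Ben:2, Bob:1, Fay:1, Goran:2, Ivy:1, Lena:1, Omar:2, Oskar:1, Tomas:1, Yael:1. Sum = 13.
n = 11, so closeness = 10/13.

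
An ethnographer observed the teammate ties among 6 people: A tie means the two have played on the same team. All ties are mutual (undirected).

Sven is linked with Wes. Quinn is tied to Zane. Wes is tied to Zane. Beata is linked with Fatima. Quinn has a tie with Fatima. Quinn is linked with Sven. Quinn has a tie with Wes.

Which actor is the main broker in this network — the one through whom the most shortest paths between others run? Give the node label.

Unnormalized betweenness of each node: Beata:0, Fatima:4, Quinn:13/2, Sven:0, Wes:1/2, Zane:0.
Quinn has the largest value, 13/2, making it the main broker — the node through which the most shortest paths run.

Quinn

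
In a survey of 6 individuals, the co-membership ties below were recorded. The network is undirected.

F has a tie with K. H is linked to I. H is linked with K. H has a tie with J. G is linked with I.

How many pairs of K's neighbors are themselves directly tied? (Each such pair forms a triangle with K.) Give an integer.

0

K's neighbors are F and H, but none of them are tied to each other, so no triangle contains K.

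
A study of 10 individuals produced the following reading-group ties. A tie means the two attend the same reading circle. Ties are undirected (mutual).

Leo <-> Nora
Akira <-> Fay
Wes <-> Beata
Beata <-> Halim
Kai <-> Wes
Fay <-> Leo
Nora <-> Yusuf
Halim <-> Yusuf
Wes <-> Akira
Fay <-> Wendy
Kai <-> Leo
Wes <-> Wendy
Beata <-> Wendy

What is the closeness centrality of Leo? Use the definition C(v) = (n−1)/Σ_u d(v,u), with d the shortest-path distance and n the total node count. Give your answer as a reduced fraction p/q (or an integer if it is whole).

Distances from Leo: Akira:2, Beata:3, Fay:1, Halim:3, Kai:1, Nora:1, Wendy:2, Wes:2, Yusuf:2. Sum = 17.
n = 10, so closeness = 9/17.

9/17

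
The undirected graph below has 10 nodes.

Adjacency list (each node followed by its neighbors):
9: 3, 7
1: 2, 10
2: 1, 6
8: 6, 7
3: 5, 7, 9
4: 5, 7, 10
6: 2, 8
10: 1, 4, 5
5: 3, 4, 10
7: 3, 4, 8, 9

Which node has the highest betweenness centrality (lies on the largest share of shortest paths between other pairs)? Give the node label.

Unnormalized betweenness of each node: 1:29/6, 2:10/3, 3:10/3, 4:16/3, 5:4, 6:9/2, 7:38/3, 8:43/6, 9:0, 10:47/6.
7 has the largest value, 38/3, making it the main broker — the node through which the most shortest paths run.

7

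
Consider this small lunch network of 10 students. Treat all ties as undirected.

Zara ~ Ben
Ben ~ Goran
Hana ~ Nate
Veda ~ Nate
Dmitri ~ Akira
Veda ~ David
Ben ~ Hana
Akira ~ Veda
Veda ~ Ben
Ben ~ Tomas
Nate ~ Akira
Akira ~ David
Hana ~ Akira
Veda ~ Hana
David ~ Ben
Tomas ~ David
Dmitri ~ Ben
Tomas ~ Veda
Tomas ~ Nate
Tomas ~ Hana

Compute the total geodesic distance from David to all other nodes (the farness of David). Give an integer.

Distances from David: Akira:1, Ben:1, Dmitri:2, Goran:2, Hana:2, Nate:2, Tomas:1, Veda:1, Zara:2.
Sum = 1 + 1 + 2 + 2 + 2 + 2 + 1 + 1 + 2 = 14.

14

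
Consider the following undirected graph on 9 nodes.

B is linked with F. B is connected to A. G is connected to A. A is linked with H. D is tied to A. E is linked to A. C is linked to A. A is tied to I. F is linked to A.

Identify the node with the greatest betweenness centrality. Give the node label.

A

Unnormalized betweenness of each node: A:27, B:0, C:0, D:0, E:0, F:0, G:0, H:0, I:0.
A has the largest value, 27, making it the main broker — the node through which the most shortest paths run.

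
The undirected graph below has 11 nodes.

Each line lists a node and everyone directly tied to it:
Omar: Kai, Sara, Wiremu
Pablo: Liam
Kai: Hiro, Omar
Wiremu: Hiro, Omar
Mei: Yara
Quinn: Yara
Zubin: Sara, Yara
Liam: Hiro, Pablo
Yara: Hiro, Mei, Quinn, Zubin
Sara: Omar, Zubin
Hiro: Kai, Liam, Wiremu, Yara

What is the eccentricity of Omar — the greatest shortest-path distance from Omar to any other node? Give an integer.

4

Distances from Omar: Hiro:2, Kai:1, Liam:3, Mei:4, Pablo:4, Quinn:4, Sara:1, Wiremu:1, Yara:3, Zubin:2.
The largest is 4 (to Mei, Quinn, and Pablo), so the eccentricity of Omar is 4.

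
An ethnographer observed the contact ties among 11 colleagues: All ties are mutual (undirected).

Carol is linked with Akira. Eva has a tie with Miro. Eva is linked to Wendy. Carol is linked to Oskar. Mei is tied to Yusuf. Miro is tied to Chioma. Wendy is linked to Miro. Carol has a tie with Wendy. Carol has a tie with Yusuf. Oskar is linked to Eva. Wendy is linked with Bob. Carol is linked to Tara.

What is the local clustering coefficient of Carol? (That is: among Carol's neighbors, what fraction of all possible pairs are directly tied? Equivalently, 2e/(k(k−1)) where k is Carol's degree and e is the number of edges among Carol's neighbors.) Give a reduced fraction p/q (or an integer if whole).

Carol's neighbors: Akira, Oskar, Tara, Wendy, and Yusuf (k = 5).
Possible neighbor pairs: C(5,2) = 10. Edges among them: none → e = 0.
Clustering(Carol) = 0/10 = 0.

0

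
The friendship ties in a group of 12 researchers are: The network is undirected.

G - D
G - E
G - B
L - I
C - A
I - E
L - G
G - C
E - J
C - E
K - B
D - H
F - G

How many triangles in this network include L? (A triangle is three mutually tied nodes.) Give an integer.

L's neighbors are G and I, but none of them are tied to each other, so no triangle contains L.

0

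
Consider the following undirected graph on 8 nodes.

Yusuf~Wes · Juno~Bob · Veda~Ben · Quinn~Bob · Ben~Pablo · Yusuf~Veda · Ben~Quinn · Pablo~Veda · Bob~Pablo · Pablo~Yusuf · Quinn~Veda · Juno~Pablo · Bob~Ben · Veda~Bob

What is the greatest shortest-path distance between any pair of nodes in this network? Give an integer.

Eccentricity of each node (its greatest distance to any other): Ben:3, Bob:3, Juno:3, Pablo:2, Quinn:3, Veda:2, Wes:3, Yusuf:2.
The maximum eccentricity is 3, realized for instance by the pair Wes–Bob via Wes – Yusuf – Veda – Bob. So the diameter is 3.

3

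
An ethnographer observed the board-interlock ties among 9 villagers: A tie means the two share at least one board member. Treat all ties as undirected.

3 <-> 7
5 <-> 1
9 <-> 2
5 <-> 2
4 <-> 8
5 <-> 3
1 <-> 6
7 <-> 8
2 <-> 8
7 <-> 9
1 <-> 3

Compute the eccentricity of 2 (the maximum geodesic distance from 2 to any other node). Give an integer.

3

Distances from 2: 1:2, 3:2, 4:2, 5:1, 6:3, 7:2, 8:1, 9:1.
The largest is 3 (to 6), so the eccentricity of 2 is 3.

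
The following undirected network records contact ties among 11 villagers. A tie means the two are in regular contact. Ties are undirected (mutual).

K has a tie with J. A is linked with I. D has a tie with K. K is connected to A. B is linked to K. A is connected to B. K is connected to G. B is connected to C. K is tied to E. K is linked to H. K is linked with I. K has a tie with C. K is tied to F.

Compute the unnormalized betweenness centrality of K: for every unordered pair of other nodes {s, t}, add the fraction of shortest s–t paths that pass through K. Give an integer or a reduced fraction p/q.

41

Pairs whose geodesics pass through K — H–C: 1; H–J: 1; H–G: 1; H–F: 1; H–E: 1; H–D: 1; H–A: 1; H–I: 1; H–B: 1; C–J: 1; C–G: 1; C–F: 1; C–E: 1; C–D: 1 … (+28 more pairs).
All other pairs contribute 0.
Summing the contributions gives betweenness(K) = 41.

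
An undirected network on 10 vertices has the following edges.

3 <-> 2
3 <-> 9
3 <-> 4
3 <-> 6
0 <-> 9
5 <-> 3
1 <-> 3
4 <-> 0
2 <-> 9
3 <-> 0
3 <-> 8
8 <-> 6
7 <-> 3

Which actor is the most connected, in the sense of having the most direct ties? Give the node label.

3

Degrees — 0:3, 1:1, 2:2, 3:9, 4:2, 5:1, 6:2, 7:1, 8:2, 9:3.
The maximum is 9, attained only by 3.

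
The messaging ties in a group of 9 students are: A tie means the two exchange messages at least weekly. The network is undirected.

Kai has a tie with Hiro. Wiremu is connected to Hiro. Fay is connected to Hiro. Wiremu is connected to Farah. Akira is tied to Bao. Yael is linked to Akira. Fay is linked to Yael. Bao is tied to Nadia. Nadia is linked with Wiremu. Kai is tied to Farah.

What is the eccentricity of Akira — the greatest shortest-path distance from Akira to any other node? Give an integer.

Distances from Akira: Bao:1, Farah:4, Fay:2, Hiro:3, Kai:4, Nadia:2, Wiremu:3, Yael:1.
The largest is 4 (to Farah and Kai), so the eccentricity of Akira is 4.

4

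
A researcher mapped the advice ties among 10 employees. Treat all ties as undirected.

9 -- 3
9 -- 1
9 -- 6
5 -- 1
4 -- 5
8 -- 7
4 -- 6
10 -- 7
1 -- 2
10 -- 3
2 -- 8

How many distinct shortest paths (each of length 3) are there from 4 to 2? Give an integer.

The shortest distance is 3, and the only length-3 path is 4–5–1–2. So there is exactly 1 shortest path.

1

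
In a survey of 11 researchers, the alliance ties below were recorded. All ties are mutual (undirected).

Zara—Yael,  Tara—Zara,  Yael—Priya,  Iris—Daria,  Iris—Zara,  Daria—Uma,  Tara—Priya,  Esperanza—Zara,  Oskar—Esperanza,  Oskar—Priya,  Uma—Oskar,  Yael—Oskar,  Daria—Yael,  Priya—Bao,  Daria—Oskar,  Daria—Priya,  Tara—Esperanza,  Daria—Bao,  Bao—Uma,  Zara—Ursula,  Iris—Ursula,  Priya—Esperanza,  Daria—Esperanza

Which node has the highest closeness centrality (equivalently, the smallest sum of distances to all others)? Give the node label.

Farness (sum of distances to all others) for each node — Bao:19, Daria:13, Esperanza:15, Iris:17, Oskar:16, Priya:15, Tara:18, Uma:20, Ursula:22, Yael:16, Zara:17.
The smallest farness is 13, for Daria, so Daria has the highest closeness.

Daria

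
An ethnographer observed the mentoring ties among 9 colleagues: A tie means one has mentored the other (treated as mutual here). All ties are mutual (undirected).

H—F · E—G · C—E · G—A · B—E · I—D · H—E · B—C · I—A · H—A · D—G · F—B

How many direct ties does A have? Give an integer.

3

A is directly tied to G, H, and I. That is 3 neighbors, so the degree of A is 3.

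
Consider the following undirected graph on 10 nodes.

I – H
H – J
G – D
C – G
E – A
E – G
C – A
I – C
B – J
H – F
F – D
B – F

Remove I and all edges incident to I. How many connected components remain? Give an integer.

I's neighbors (C and H) remain reachable from one another through other ties, so the rest of the network stays in one piece.

1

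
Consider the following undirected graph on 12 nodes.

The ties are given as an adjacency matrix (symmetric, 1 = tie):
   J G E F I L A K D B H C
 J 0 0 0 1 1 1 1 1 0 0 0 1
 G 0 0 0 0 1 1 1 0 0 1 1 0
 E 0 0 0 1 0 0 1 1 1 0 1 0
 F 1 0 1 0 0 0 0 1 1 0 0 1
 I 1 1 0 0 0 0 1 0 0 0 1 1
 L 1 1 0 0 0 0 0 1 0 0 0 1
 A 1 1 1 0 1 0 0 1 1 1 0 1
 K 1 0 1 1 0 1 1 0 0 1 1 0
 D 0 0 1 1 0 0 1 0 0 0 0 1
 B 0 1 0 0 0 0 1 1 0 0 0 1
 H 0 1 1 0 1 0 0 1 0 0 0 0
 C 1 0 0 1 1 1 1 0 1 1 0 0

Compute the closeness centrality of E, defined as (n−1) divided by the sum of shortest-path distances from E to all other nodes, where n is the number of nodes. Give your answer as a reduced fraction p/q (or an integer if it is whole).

11/17

Distances from E: A:1, B:2, C:2, D:1, F:1, G:2, H:1, I:2, J:2, K:1, L:2. Sum = 17.
n = 12, so closeness = 11/17.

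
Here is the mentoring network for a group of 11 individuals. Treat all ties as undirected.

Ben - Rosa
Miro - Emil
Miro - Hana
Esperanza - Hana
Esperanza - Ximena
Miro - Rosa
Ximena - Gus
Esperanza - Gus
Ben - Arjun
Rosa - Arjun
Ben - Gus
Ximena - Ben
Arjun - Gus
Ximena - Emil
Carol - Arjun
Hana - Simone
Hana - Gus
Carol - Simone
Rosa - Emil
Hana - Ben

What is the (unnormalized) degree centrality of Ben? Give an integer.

Ben is directly tied to Arjun, Gus, Hana, Rosa, and Ximena. That is 5 neighbors, so the degree of Ben is 5.

5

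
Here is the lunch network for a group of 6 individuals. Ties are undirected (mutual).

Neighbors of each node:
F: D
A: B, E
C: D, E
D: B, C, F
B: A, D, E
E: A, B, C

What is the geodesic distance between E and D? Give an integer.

One shortest route is E – B – D, which uses 2 edges, and E and D are not directly tied, so nothing shorter exists. So d(E,D) = 2.

2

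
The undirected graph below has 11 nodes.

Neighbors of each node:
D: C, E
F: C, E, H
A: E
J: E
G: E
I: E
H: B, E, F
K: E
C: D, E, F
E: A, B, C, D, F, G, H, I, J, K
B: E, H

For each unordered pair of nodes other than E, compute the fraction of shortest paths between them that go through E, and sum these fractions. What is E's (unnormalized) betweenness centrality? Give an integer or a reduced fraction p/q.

Pairs whose geodesics pass through E — A–F: 1; A–I: 1; A–C: 1; A–B: 1; A–K: 1; A–G: 1; A–J: 1; A–D: 1; A–H: 1; F–I: 1; F–B: 1/2; F–K: 1; F–G: 1; F–J: 1 … (+27 more pairs).
All other pairs contribute 0.
Summing the contributions gives betweenness(E) = 79/2.

79/2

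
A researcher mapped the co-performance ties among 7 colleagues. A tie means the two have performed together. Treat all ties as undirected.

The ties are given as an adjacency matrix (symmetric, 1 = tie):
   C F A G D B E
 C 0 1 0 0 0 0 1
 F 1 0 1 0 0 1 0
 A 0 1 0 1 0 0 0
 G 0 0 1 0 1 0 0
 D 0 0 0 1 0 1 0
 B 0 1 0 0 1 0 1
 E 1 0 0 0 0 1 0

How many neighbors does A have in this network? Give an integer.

2

A is directly tied to F and G. That is 2 neighbors, so the degree of A is 2.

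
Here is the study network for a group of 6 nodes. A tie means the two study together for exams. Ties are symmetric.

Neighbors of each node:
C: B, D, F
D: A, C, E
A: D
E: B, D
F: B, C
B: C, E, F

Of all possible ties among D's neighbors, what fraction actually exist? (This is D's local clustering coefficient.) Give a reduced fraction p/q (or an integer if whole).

D's neighbors: A, C, and E (k = 3).
Possible neighbor pairs: C(3,2) = 3. Edges among them: none → e = 0.
Clustering(D) = 0/3 = 0.

0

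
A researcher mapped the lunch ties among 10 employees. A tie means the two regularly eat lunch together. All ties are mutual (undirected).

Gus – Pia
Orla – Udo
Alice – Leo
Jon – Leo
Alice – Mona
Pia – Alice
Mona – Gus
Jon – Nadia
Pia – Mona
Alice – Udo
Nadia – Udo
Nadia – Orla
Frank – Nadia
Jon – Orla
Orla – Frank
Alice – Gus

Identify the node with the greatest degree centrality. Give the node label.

Degrees — Alice:5, Frank:2, Gus:3, Jon:3, Leo:2, Mona:3, Nadia:4, Orla:4, Pia:3, Udo:3.
The maximum is 5, attained only by Alice.

Alice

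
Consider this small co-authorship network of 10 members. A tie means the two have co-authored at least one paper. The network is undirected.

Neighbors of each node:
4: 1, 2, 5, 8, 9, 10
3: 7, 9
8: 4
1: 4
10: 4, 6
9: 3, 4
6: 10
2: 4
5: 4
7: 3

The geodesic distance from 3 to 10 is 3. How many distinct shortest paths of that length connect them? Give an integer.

1

The shortest distance is 3, and the only length-3 path is 3–9–4–10. So there is exactly 1 shortest path.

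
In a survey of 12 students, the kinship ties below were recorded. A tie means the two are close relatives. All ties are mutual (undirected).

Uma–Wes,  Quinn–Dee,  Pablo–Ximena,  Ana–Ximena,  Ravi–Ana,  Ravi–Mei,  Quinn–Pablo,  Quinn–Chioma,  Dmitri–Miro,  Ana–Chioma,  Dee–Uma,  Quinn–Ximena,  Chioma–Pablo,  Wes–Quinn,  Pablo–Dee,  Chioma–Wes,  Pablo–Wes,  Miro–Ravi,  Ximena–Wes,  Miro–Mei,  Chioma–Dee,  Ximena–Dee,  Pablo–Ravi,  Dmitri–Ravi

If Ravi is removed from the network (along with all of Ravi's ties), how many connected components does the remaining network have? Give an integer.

2

Without Ravi, the remaining ties split the others into: {Ana, Chioma, Dee, Pablo, Quinn, Uma, Wes, Ximena}; {Dmitri, Mei, Miro}.
That's 2 separate components.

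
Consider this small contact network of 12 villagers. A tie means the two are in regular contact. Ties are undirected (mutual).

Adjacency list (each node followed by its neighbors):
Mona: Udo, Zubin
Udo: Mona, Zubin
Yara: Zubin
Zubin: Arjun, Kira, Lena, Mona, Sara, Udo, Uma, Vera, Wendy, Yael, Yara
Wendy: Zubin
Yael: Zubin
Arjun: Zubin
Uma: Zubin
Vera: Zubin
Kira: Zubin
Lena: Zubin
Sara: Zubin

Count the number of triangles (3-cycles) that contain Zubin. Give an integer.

Zubin's neighbors: Arjun, Kira, Lena, Mona, Sara, Udo, Uma, Vera, Wendy, Yael, and Yara.
Neighbor pairs that are themselves tied: Zubin–Mona–Udo. Each forms one triangle with Zubin, for 1 in total.

1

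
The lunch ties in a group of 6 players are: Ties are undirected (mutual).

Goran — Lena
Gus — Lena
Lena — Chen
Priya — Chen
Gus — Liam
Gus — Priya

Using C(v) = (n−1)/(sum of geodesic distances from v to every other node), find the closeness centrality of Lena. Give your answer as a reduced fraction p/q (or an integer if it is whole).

5/7

Distances from Lena: Chen:1, Goran:1, Gus:1, Liam:2, Priya:2. Sum = 7.
n = 6, so closeness = 5/7.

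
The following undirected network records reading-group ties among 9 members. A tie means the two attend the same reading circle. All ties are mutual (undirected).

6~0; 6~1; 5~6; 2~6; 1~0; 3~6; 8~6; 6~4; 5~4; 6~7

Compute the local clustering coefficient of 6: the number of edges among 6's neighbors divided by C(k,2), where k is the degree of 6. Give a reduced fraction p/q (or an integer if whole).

1/14

6's neighbors: 0, 1, 2, 3, 4, 5, 7, and 8 (k = 8).
Possible neighbor pairs: C(8,2) = 28. Edges among them: 0–1, 4–5 → e = 2.
Clustering(6) = 2/28 = 1/14.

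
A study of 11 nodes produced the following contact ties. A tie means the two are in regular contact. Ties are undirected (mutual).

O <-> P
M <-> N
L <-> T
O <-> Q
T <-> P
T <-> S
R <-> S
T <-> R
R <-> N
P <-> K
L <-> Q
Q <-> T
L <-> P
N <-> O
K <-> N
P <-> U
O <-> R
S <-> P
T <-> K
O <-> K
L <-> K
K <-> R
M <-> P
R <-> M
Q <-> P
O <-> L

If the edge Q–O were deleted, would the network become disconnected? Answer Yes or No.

Even without that edge, Q still reaches O via Q – L – O, so the network stays connected. Not a bridge.

No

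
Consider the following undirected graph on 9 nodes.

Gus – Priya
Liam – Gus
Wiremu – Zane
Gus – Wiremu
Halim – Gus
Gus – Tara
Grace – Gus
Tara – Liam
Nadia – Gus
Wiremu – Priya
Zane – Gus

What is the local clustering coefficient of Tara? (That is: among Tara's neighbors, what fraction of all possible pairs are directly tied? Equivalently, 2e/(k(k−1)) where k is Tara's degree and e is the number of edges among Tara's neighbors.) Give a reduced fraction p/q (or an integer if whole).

1

Tara's neighbors: Gus and Liam (k = 2).
Possible neighbor pairs: C(2,2) = 1. Edges among them: Gus–Liam → e = 1.
Clustering(Tara) = 1/1.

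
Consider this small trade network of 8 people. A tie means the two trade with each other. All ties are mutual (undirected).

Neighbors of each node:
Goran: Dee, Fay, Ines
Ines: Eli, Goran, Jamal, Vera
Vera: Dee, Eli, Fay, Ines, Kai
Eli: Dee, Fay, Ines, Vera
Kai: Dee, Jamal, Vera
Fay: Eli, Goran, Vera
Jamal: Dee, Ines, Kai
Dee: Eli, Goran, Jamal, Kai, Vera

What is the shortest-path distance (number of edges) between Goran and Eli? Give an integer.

One shortest route is Goran – Dee – Eli, which uses 2 edges, and Goran and Eli are not directly tied, so nothing shorter exists. So d(Goran,Eli) = 2.

2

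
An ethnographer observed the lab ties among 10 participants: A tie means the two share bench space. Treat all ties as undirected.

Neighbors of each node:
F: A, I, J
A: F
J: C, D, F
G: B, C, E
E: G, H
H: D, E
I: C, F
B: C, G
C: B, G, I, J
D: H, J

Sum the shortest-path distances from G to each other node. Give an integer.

19

Distances from G: A:4, B:1, C:1, D:3, E:1, F:3, H:2, I:2, J:2.
Sum = 4 + 1 + 1 + 3 + 1 + 3 + 2 + 2 + 2 = 19.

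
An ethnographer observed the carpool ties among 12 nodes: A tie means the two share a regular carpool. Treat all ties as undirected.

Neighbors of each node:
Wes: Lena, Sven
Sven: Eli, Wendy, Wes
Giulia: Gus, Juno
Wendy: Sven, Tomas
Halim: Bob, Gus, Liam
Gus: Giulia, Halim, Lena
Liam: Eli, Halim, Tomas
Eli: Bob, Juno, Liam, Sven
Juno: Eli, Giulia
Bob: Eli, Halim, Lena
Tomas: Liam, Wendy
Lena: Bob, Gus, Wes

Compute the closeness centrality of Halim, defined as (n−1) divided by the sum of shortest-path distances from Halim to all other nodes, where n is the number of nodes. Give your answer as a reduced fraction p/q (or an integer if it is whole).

Distances from Halim: Bob:1, Eli:2, Giulia:2, Gus:1, Juno:3, Lena:2, Liam:1, Sven:3, Tomas:2, Wendy:3, Wes:3. Sum = 23.
n = 12, so closeness = 11/23.

11/23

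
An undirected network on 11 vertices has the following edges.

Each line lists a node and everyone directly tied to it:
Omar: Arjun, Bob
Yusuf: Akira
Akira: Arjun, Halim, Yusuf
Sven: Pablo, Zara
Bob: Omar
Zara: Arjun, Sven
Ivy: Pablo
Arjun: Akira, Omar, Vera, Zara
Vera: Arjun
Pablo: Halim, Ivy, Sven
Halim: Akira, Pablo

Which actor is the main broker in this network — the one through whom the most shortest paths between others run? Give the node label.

Arjun

Unnormalized betweenness of each node: Akira:35/2, Arjun:53/2, Bob:0, Halim:9, Ivy:0, Omar:9, Pablo:23/2, Sven:13/2, Vera:0, Yusuf:0, Zara:9.
Arjun has the largest value, 53/2, making it the main broker — the node through which the most shortest paths run.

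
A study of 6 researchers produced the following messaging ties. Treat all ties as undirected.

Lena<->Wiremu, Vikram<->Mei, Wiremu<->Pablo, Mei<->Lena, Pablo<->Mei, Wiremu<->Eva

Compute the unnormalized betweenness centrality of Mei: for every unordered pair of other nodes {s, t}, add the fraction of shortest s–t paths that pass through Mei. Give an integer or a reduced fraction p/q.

9/2

Pairs whose geodesics pass through Mei — Vikram–Pablo: 1; Vikram–Eva: 2/2; Vikram–Lena: 1; Vikram–Wiremu: 2/2; Pablo–Lena: 1/2.
All other pairs contribute 0.
Summing the contributions gives betweenness(Mei) = 9/2.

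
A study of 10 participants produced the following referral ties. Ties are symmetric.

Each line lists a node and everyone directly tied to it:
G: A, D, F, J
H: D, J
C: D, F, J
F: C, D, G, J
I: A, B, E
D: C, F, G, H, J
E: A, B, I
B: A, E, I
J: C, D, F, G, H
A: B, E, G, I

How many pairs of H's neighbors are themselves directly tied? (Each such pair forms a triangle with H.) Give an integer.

1

H's neighbors: D and J.
Neighbor pairs that are themselves tied: H–D–J. Each forms one triangle with H, for 1 in total.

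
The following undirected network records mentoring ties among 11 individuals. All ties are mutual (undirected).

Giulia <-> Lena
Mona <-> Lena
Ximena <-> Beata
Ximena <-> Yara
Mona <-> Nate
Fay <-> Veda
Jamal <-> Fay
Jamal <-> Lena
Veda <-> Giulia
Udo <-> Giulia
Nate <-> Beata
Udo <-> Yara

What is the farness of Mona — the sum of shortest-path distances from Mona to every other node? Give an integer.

Distances from Mona: Beata:2, Fay:3, Giulia:2, Jamal:2, Lena:1, Nate:1, Udo:3, Veda:3, Ximena:3, Yara:4.
Sum = 2 + 3 + 2 + 2 + 1 + 1 + 3 + 3 + 3 + 4 = 24.

24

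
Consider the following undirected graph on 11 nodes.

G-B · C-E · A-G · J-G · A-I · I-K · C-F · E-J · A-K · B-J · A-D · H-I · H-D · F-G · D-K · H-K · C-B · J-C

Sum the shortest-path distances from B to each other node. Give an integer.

22

Distances from B: A:2, C:1, D:3, E:2, F:2, G:1, H:4, I:3, J:1, K:3.
Sum = 2 + 1 + 3 + 2 + 2 + 1 + 4 + 3 + 1 + 3 = 22.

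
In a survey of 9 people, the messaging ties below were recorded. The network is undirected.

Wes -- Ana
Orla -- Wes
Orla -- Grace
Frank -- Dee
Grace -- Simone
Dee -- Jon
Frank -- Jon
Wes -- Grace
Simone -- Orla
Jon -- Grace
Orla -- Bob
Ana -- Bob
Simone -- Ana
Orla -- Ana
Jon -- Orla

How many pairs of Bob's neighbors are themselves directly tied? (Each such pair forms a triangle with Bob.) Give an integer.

1

Bob's neighbors: Ana and Orla.
Neighbor pairs that are themselves tied: Bob–Ana–Orla. Each forms one triangle with Bob, for 1 in total.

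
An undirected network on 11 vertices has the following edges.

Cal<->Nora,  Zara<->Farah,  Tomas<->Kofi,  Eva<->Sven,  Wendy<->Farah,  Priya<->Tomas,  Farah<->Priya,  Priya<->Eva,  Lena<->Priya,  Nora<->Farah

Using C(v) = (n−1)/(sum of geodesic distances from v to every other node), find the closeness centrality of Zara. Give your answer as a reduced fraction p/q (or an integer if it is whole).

Distances from Zara: Cal:3, Eva:3, Farah:1, Kofi:4, Lena:3, Nora:2, Priya:2, Sven:4, Tomas:3, Wendy:2. Sum = 27.
n = 11, so closeness = 10/27.

10/27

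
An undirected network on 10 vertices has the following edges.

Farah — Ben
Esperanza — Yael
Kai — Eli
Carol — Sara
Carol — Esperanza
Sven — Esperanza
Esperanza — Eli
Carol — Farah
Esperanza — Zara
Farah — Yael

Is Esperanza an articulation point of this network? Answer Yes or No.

Removing Esperanza leaves {Sven} with no path to {Ben, Carol, Farah, Sara, and Yael}, so the network splits into 4 components. Esperanza is a cut vertex.

Yes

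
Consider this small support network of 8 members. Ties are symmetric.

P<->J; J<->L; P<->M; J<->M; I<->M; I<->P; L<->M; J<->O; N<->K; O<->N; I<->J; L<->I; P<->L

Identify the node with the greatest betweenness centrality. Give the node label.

Unnormalized betweenness of each node: I:0, J:12, K:0, L:0, M:0, N:6, O:10, P:0.
J has the largest value, 12, making it the main broker — the node through which the most shortest paths run.

J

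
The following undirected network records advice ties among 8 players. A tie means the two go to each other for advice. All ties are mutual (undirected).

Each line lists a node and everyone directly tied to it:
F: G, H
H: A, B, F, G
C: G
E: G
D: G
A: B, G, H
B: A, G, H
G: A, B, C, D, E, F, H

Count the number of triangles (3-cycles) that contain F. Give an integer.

F's neighbors: G and H.
Neighbor pairs that are themselves tied: F–G–H. Each forms one triangle with F, for 1 in total.

1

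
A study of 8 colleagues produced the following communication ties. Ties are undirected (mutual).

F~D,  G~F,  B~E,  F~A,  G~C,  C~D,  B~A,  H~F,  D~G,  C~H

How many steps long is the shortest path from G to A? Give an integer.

2

One shortest route is G – F – A, which uses 2 edges, and G and A are not directly tied, so nothing shorter exists. So d(G,A) = 2.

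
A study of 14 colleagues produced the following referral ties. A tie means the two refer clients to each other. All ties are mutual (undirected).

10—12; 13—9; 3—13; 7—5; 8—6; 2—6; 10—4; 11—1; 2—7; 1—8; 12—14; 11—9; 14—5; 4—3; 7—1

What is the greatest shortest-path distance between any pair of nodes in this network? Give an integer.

7

Eccentricity of each node (its greatest distance to any other): 1:5, 2:6, 3:6, 4:7, 5:5, 6:7, 7:5, 8:6, 9:5, 10:6, 11:5, 12:5, 13:5, 14:5.
The maximum eccentricity is 7, realized for instance by the pair 4–6 via 4 – 3 – 13 – 9 – 11 – 1 – 8 – 6. So the diameter is 7.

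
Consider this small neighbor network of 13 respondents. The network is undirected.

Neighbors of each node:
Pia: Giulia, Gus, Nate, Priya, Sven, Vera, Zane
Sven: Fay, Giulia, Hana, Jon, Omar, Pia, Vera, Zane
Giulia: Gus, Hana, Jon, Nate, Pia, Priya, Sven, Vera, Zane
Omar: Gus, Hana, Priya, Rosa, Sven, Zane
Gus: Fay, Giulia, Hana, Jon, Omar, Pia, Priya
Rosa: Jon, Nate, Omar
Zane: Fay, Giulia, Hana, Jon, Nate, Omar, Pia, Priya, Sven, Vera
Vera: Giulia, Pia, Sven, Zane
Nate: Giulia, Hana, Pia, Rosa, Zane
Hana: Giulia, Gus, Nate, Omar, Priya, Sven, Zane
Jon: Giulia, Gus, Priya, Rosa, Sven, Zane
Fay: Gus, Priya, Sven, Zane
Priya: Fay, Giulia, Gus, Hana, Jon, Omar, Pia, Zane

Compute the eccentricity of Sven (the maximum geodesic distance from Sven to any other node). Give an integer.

Distances from Sven: Fay:1, Giulia:1, Gus:2, Hana:1, Jon:1, Nate:2, Omar:1, Pia:1, Priya:2, Rosa:2, Vera:1, Zane:1.
The largest is 2 (to Priya, Nate, Gus, and Rosa), so the eccentricity of Sven is 2.

2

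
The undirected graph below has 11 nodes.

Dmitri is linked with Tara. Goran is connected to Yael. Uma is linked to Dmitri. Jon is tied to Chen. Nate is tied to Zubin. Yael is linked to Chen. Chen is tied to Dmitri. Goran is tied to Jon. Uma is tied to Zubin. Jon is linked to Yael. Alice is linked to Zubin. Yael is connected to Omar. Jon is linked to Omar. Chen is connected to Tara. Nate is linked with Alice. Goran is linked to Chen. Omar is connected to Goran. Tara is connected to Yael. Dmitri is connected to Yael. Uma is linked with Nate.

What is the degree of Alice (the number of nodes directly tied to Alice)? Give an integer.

Alice is directly tied to Nate and Zubin. That is 2 neighbors, so the degree of Alice is 2.

2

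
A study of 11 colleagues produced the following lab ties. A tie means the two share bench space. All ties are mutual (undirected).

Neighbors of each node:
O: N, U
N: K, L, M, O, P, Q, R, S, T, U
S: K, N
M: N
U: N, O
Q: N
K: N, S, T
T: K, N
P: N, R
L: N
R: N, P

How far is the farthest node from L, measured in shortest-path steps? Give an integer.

Distances from L: K:2, M:2, N:1, O:2, P:2, Q:2, R:2, S:2, T:2, U:2.
The largest is 2 (to K, U, R, O, S, Q, M, P, and T), so the eccentricity of L is 2.

2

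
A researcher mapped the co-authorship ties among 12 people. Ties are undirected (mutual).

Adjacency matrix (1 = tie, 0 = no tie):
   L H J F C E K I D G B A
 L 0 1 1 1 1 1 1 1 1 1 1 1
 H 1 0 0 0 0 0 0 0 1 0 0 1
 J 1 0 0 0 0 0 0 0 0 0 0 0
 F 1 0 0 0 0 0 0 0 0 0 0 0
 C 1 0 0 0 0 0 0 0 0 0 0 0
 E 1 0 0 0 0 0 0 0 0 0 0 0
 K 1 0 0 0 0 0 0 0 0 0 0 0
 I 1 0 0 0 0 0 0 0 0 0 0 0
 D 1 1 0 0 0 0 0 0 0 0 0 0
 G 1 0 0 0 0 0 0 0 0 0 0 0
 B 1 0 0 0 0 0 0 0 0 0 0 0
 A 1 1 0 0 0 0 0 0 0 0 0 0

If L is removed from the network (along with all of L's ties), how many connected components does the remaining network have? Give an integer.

Without L, the remaining ties split the others into: {A, D, H}; {J}; {F}; {C}; {E}; {K}; {I}; {G}; {B}.
That's 9 separate components.

9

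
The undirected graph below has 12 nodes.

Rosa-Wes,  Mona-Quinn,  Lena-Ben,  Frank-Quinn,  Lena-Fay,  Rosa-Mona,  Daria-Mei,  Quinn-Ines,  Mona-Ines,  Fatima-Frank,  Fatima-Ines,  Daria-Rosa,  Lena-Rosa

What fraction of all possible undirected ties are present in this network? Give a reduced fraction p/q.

13/66

There are 13 edges and 12 nodes, so the maximum possible is C(12,2) = 66.
Density = 13/66.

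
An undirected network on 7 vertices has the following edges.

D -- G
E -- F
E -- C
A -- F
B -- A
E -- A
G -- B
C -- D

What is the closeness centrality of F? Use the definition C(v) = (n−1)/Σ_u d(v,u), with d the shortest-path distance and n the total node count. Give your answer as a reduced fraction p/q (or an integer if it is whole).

Distances from F: A:1, B:2, C:2, D:3, E:1, G:3. Sum = 12.
n = 7, so closeness = 6/12 = 1/2.

1/2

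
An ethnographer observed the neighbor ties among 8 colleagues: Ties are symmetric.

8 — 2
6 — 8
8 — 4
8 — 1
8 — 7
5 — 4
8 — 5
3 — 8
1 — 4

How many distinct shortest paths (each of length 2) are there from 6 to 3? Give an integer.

1

The shortest distance is 2, and the only length-2 path is 6–8–3. So there is exactly 1 shortest path.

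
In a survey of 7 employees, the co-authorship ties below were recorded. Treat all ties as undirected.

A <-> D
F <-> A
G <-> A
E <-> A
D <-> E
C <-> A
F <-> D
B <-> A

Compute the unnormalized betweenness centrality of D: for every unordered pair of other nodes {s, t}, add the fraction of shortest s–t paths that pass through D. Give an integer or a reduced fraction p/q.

1/2

Pairs whose geodesics pass through D — F–E: 1/2.
All other pairs contribute 0.
Summing the contributions gives betweenness(D) = 1/2.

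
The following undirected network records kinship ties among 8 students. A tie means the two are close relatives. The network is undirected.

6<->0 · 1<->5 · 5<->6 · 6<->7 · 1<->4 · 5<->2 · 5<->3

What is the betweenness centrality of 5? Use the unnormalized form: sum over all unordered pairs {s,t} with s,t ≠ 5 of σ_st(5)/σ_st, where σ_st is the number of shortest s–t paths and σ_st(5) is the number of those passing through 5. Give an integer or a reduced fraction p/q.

17

Pairs whose geodesics pass through 5 — 2–6: 1; 2–1: 1; 2–3: 1; 2–0: 1; 2–7: 1; 2–4: 1; 6–1: 1; 6–3: 1; 6–4: 1; 1–3: 1; 1–0: 1; 1–7: 1; 3–0: 1; 3–7: 1 … (+3 more pairs).
All other pairs contribute 0.
Summing the contributions gives betweenness(5) = 17.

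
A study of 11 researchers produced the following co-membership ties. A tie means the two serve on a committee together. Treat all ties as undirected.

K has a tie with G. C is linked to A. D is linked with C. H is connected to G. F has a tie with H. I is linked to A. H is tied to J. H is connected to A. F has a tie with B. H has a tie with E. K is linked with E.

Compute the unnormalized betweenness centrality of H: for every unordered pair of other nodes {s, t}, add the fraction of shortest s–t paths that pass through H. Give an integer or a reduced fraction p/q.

Pairs whose geodesics pass through H — C–E: 1; C–K: 2/2; C–B: 1; C–G: 1; C–J: 1; C–F: 1; E–I: 1; E–B: 1; E–G: 1/2; E–J: 1; E–D: 1; E–F: 1; E–A: 1; K–I: 2/2 … (+22 more pairs).
All other pairs contribute 0.
Summing the contributions gives betweenness(H) = 71/2.

71/2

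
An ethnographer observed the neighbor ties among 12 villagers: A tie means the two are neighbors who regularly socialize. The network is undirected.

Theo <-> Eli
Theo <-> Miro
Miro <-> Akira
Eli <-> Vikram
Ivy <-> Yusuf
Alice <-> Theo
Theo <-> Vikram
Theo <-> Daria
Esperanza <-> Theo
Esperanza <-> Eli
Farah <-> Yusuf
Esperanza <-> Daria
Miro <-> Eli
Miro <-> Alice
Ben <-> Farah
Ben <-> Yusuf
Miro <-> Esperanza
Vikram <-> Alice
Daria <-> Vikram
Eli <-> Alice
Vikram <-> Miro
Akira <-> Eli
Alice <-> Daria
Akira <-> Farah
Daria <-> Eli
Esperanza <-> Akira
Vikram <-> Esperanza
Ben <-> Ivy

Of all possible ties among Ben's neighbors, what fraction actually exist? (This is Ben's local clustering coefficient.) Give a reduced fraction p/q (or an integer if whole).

Ben's neighbors: Farah, Ivy, and Yusuf (k = 3).
Possible neighbor pairs: C(3,2) = 3. Edges among them: Farah–Yusuf, Ivy–Yusuf → e = 2.
Clustering(Ben) = 2/3.

2/3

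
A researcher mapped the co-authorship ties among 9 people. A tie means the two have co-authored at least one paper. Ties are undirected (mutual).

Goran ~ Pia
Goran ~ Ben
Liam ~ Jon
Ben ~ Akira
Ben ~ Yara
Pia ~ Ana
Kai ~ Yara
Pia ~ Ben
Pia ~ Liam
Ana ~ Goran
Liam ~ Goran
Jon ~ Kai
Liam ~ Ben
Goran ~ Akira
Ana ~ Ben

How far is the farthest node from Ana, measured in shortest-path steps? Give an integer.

3

Distances from Ana: Akira:2, Ben:1, Goran:1, Jon:3, Kai:3, Liam:2, Pia:1, Yara:2.
The largest is 3 (to Jon and Kai), so the eccentricity of Ana is 3.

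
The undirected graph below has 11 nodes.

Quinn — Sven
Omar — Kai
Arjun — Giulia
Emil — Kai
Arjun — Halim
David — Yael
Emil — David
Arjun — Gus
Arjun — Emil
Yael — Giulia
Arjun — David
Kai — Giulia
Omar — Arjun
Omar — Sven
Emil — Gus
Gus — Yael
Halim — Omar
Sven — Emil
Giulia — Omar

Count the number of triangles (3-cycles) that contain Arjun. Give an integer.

4

Arjun's neighbors: David, Emil, Giulia, Gus, Halim, and Omar.
Neighbor pairs that are themselves tied: Arjun–David–Emil; Arjun–Emil–Gus; Arjun–Giulia–Omar; Arjun–Halim–Omar. Each forms one triangle with Arjun, for 4 in total.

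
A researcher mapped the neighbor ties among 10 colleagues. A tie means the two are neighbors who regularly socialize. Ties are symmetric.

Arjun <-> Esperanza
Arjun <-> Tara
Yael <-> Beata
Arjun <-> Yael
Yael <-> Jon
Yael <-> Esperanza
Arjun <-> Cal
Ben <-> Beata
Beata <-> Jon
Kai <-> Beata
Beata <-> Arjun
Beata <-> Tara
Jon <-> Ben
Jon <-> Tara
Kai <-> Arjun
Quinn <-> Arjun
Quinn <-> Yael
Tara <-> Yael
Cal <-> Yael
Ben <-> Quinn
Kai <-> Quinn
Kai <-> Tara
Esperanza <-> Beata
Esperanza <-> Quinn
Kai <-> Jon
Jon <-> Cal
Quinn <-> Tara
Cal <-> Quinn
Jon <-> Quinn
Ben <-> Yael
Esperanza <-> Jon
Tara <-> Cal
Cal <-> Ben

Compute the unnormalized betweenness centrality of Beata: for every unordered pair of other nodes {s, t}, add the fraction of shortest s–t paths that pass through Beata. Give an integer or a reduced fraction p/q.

Pairs whose geodesics pass through Beata — Tara–Esperanza: 1/5; Tara–Ben: 1/5; Jon–Arjun: 1/7; Yael–Kai: 1/5; Arjun–Ben: 1/4; Kai–Esperanza: 1/4; Kai–Ben: 1/3; Esperanza–Ben: 1/4.
All other pairs contribute 0.
Summing the contributions gives betweenness(Beata) = 767/420.

767/420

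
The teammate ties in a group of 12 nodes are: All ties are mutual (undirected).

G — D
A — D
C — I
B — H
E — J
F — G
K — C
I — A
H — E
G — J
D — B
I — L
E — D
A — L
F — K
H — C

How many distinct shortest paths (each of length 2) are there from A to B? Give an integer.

The shortest distance is 2, and the only length-2 path is A–D–B. So there is exactly 1 shortest path.

1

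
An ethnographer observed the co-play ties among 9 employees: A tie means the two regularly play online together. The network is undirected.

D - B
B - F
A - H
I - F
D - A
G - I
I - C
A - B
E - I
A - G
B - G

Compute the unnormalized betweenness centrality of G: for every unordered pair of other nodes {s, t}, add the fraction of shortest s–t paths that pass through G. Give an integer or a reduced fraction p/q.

19/2

Pairs whose geodesics pass through G — H–C: 1; H–E: 1; H–I: 1; D–C: 2/3; D–E: 2/3; D–I: 2/3; C–B: 1/2; C–A: 1; E–B: 1/2; E–A: 1; B–I: 1/2; I–A: 1.
All other pairs contribute 0.
Summing the contributions gives betweenness(G) = 19/2.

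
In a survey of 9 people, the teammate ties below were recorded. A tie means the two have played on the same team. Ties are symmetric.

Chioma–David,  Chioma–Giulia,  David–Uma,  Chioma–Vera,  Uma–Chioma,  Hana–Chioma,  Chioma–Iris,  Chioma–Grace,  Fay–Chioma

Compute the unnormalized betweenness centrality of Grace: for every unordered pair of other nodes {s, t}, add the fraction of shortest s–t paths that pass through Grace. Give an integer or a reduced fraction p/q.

No shortest path between any pair of other nodes passes through Grace.
Summing the contributions gives betweenness(Grace) = 0.

0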